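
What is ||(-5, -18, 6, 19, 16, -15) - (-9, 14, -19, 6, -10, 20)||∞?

max(|x_i - y_i|) = max(|-5 - (-9)|, |-18 - 14|, |6 - (-19)|, |19 - 6|, |16 - (-10)|, |-15 - 20|) = max(4, 32, 25, 13, 26, 35) = 35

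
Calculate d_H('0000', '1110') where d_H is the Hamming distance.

Differing positions: 1, 2, 3. Hamming distance = 3.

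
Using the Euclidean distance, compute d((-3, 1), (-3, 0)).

(Σ|x_i - y_i|^2)^(1/2) = (|-3 - (-3)|^2 + |1 - 0|^2)^(1/2)
= (0^2 + 1^2)^(1/2) = (0 + 1)^(1/2) = (1)^(1/2) = 1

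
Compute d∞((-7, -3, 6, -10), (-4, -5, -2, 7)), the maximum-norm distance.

max(|x_i - y_i|) = max(|-7 - (-4)|, |-3 - (-5)|, |6 - (-2)|, |-10 - 7|) = max(3, 2, 8, 17) = 17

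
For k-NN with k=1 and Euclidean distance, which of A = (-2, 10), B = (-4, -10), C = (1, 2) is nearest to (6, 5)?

Distances: d(A) ≈ 9.434, d(B) ≈ 18.0278, d(C) ≈ 5.831. Nearest: C = (1, 2) with distance 5.831.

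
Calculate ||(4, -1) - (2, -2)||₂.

√(Σ(x_i - y_i)²) = √((4 - 2)² + (-1 - (-2))²)
= √(2² + 1²) = √(4 + 1) = √5 ≈ 2.2361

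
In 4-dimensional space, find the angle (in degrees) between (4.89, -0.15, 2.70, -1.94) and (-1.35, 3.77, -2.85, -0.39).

With u = (4.89, -0.15, 2.70, -1.94), v = (-1.35, 3.77, -2.85, -0.39):
u·v = 4.89·(-1.35) + (-0.15)·3.77 + 2.7·(-2.85) + (-1.94)·(-0.39) = (-6.6015) + (-0.5655) + (-7.695) + 0.7566 = -14.1054.
|u| = √(4.89² + (-0.15)² + 2.7² + (-1.94)²) = √(23.9121 + 0.0225 + 7.29 + 3.7636) = √34.9882, |v| = √((-1.35)² + 3.77² + (-2.85)² + (-0.39)²) = √(1.8225 + 14.2129 + 8.1225 + 0.1521) = √24.31.
cos θ = (u·v)/(|u||v|) = -14.1054/(√34.9882·√24.31) ≈ -0.483651
θ = arccos(-0.483651) ≈ 118.92°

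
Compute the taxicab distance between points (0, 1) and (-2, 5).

Σ|x_i - y_i| = |0 - (-2)| + |1 - 5| = 2 + 4 = 6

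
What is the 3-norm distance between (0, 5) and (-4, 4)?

(Σ|x_i - y_i|^3)^(1/3) = (|0 - (-4)|^3 + |5 - 4|^3)^(1/3)
= (4^3 + 1^3)^(1/3) = (64 + 1)^(1/3) = (65)^(1/3) ≈ 4.0207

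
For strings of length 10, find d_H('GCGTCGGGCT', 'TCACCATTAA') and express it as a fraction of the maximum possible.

Differing positions: 1, 3, 4, 6, 7, 8, 9, 10. Hamming distance = 8. The maximum possible Hamming distance for length-10 strings is 10, so d_H/10 = 8/10 = 0.8.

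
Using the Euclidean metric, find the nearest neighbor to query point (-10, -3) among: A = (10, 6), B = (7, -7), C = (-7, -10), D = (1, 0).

Distances: d(A) ≈ 21.9317, d(B) ≈ 17.4642, d(C) ≈ 7.6158, d(D) ≈ 11.4018. Nearest: C = (-7, -10) with distance 7.6158.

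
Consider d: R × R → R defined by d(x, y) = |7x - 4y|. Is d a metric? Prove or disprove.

No. d fails symmetry: d(1, 6) = |7·1 - 4·6| = |-17| = 17, but d(6, 1) = |7·6 - 4·1| = |38| = 38. Since 17 ≠ 38, d(x,y) ≠ d(y,x) in general.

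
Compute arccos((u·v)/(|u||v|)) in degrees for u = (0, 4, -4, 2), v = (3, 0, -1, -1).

With u = (0, 4, -4, 2), v = (3, 0, -1, -1):
u·v = 0·3 + 4·0 + (-4)·(-1) + 2·(-1) = 0 + 0 + 4 + (-2) = 2.
|u| = √(0² + 4² + (-4)² + 2²) = √36, |v| = √(3² + 0² + (-1)² + (-1)²) = √11, so |u||v| = √(36·11) = √396.
cos θ = (u·v)/(|u||v|) = 2/√396 ≈ 0.100504
θ = arccos(0.100504) ≈ 84.23°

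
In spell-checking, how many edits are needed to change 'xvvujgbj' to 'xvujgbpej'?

Let D[i][j] be the edit distance between the first i characters of 'xvvujgbj' and the first j characters of 'xvujgbpej', with D[i][0] = i, D[0][j] = j, and D[i][j] = D[i-1][j-1] if the characters match, else 1 + min(D[i-1][j], D[i][j-1], D[i-1][j-1]). Filling the table (rows: prefixes of 'xvvujgbj', columns: prefixes of 'xvujgbpej'):
     ε  x  v  u  j  g  b  p  e  j
  ε  0  1  2  3  4  5  6  7  8  9
  x  1  0  1  2  3  4  5  6  7  8
  v  2  1  0  1  2  3  4  5  6  7
  v  3  2  1  1  2  3  4  5  6  7
  u  4  3  2  1  2  3  4  5  6  7
  j  5  4  3  2  1  2  3  4  5  6
  g  6  5  4  3  2  1  2  3  4  5
  b  7  6  5  4  3  2  1  2  3  4
  j  8  7  6  5  4  3  2  2  3  3
The bottom-right entry gives D[8][9] = 3, so no sequence of fewer than 3 edits works. Backtracking through the table gives one optimal edit sequence (3 edits):
  xvvujgbj → xvujgbj (del v @2)
  xvujgbj → xvujgbpj (ins p @7)
  xvujgbpj → xvujgbpej (ins e @8)
Edit distance = 3.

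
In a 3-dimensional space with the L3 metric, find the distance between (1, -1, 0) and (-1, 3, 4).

(Σ|x_i - y_i|^3)^(1/3) = (|1 - (-1)|^3 + |-1 - 3|^3 + |0 - 4|^3)^(1/3)
= (2^3 + 4^3 + 4^3)^(1/3) = (8 + 64 + 64)^(1/3) = (136)^(1/3) ≈ 5.1426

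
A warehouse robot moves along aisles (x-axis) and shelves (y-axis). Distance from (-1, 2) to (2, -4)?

Σ|x_i - y_i| = |-1 - 2| + |2 - (-4)| = 3 + 6 = 9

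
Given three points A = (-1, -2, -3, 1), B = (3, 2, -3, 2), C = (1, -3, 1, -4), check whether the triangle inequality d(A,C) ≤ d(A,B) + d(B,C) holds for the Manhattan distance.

d(A,B) = 4 + 4 + 0 + 1 = 9, d(B,C) = 2 + 5 + 4 + 6 = 17, d(A,C) = 2 + 1 + 4 + 5 = 12.
d(A,C) = 12 ≤ 9 + 17 = 26. Triangle inequality is satisfied.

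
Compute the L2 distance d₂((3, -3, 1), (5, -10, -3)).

√(Σ(x_i - y_i)²) = √((3 - 5)² + (-3 - (-10))² + (1 - (-3))²)
= √((-2)² + 7² + 4²) = √(4 + 49 + 16) = √69 ≈ 8.3066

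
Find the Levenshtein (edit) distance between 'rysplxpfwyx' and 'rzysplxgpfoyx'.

Let D[i][j] be the edit distance between the first i characters of 'rysplxpfwyx' and the first j characters of 'rzysplxgpfoyx', with D[i][0] = i, D[0][j] = j, and D[i][j] = D[i-1][j-1] if the characters match, else 1 + min(D[i-1][j], D[i][j-1], D[i-1][j-1]). Filling the table (rows: prefixes of 'rysplxpfwyx', columns: prefixes of 'rzysplxgpfoyx'):
     ε  r  z  y  s  p  l  x  g  p  f  o  y  x
  ε  0  1  2  3  4  5  6  7  8  9 10 11 12 13
  r  1  0  1  2  3  4  5  6  7  8  9 10 11 12
  y  2  1  1  1  2  3  4  5  6  7  8  9 10 11
  s  3  2  2  2  1  2  3  4  5  6  7  8  9 10
  p  4  3  3  3  2  1  2  3  4  5  6  7  8  9
  l  5  4  4  4  3  2  1  2  3  4  5  6  7  8
  x  6  5  5  5  4  3  2  1  2  3  4  5  6  7
  p  7  6  6  6  5  4  3  2  2  2  3  4  5  6
  f  8  7  7  7  6  5  4  3  3  3  2  3  4  5
  w  9  8  8  8  7  6  5  4  4  4  3  3  4  5
  y 10  9  9  8  8  7  6  5  5  5  4  4  3  4
  x 11 10 10  9  9  8  7  6  6  6  5  5  4  3
The bottom-right entry gives D[11][13] = 3, so no sequence of fewer than 3 edits works. Backtracking through the table gives one optimal edit sequence (3 edits):
  rysplxpfwyx → rzysplxpfwyx (ins z @2)
  rzysplxpfwyx → rzysplxgpfwyx (ins g @8)
  rzysplxgpfwyx → rzysplxgpfoyx (sub w→o @11)
Edit distance = 3.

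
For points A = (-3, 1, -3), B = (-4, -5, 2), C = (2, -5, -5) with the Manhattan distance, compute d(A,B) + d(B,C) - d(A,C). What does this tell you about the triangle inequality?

d(A,B) = 1 + 6 + 5 = 12, d(B,C) = 6 + 0 + 7 = 13, d(A,C) = 5 + 6 + 2 = 13.
d(A,B) + d(B,C) - d(A,C) = 12 + 13 - 13 = 25 - 13 = 12. This is ≥ 0, so the triangle inequality holds for these points.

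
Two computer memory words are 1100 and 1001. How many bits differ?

Differing positions: 2, 4. Hamming distance = 2.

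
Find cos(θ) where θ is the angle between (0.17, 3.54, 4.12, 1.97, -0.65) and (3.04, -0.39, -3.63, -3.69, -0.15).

With u = (0.17, 3.54, 4.12, 1.97, -0.65), v = (3.04, -0.39, -3.63, -3.69, -0.15):
u·v = 0.17·3.04 + 3.54·(-0.39) + 4.12·(-3.63) + 1.97·(-3.69) + (-0.65)·(-0.15) = 0.5168 + (-1.3806) + (-14.9556) + (-7.2693) + 0.0975 = -22.9912.
|u| = √(0.17² + 3.54² + 4.12² + 1.97² + (-0.65)²) = √(0.0289 + 12.5316 + 16.9744 + 3.8809 + 0.4225) = √33.8383, |v| = √(3.04² + (-0.39)² + (-3.63)² + (-3.69)² + (-0.15)²) = √(9.2416 + 0.1521 + 13.1769 + 13.6161 + 0.0225) = √36.2092.
cos θ = (u·v)/(|u||v|) = -22.9912/(√33.8383·√36.2092) ≈ -0.6568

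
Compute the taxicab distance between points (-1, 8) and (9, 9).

Σ|x_i - y_i| = |-1 - 9| + |8 - 9| = 10 + 1 = 11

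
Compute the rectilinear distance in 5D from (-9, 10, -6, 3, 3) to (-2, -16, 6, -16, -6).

Σ|x_i - y_i| = |-9 - (-2)| + |10 - (-16)| + |-6 - 6| + |3 - (-16)| + |3 - (-6)| = 7 + 26 + 12 + 19 + 9 = 73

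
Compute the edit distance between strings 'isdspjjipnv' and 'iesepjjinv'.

Let D[i][j] be the edit distance between the first i characters of 'isdspjjipnv' and the first j characters of 'iesepjjinv', with D[i][0] = i, D[0][j] = j, and D[i][j] = D[i-1][j-1] if the characters match, else 1 + min(D[i-1][j], D[i][j-1], D[i-1][j-1]). Filling the table (rows: prefixes of 'isdspjjipnv', columns: prefixes of 'iesepjjinv'):
     ε  i  e  s  e  p  j  j  i  n  v
  ε  0  1  2  3  4  5  6  7  8  9 10
  i  1  0  1  2  3  4  5  6  7  8  9
  s  2  1  1  1  2  3  4  5  6  7  8
  d  3  2  2  2  2  3  4  5  6  7  8
  s  4  3  3  2  3  3  4  5  6  7  8
  p  5  4  4  3  3  3  4  5  6  7  8
  j  6  5  5  4  4  4  3  4  5  6  7
  j  7  6  6  5  5  5  4  3  4  5  6
  i  8  7  7  6  6  6  5  4  3  4  5
  p  9  8  8  7  7  6  6  5  4  4  5
  n 10  9  9  8  8  7  7  6  5  4  5
  v 11 10 10  9  9  8  8  7  6  5  4
The bottom-right entry gives D[11][10] = 4, so no sequence of fewer than 4 edits works. Backtracking through the table gives one optimal edit sequence (4 edits):
  isdspjjipnv → iedspjjipnv (sub s→e @2)
  iedspjjipnv → iesspjjipnv (sub d→s @3)
  iesspjjipnv → iesepjjipnv (sub s→e @4)
  iesepjjipnv → iesepjjinv (del p @9)
Edit distance = 4.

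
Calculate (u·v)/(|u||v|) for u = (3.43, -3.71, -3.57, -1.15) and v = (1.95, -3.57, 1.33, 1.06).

With u = (3.43, -3.71, -3.57, -1.15), v = (1.95, -3.57, 1.33, 1.06):
u·v = 3.43·1.95 + (-3.71)·(-3.57) + (-3.57)·1.33 + (-1.15)·1.06 = 6.6885 + 13.2447 + (-4.7481) + (-1.219) = 13.9661.
|u| = √(3.43² + (-3.71)² + (-3.57)² + (-1.15)²) = √(11.7649 + 13.7641 + 12.7449 + 1.3225) = √39.5964, |v| = √(1.95² + (-3.57)² + 1.33² + 1.06²) = √(3.8025 + 12.7449 + 1.7689 + 1.1236) = √19.4399.
cos θ = (u·v)/(|u||v|) = 13.9661/(√39.5964·√19.4399) ≈ 0.5034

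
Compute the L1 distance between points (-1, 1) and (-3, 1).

Σ|x_i - y_i| = |-1 - (-3)| + |1 - 1| = 2 + 0 = 2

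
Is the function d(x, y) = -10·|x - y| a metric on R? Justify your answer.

No. With c = -10 < 0, d fails non-negativity: d(1, 8) = -10·|1 - 8| = -10·7 = -70 < 0.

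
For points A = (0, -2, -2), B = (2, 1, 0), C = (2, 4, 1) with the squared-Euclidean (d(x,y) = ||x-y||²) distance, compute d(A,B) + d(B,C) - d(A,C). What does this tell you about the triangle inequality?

d(A,B) = 2² + 3² + 2² = 17, d(B,C) = 0² + 3² + 1² = 10, d(A,C) = 2² + 6² + 3² = 49.
d(A,B) + d(B,C) - d(A,C) = 17 + 10 - 49 = 27 - 49 = -22. This is < 0, so the triangle inequality FAILS for these points (squared-Euclidean is not a metric).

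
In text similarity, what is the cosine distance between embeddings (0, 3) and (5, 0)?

With u = (0, 3), v = (5, 0):
u·v = 0·5 + 3·0 = 0 + 0 = 0.
|u| = √(0² + 3²) = √9, |v| = √(5² + 0²) = √25, so |u||v| = √(9·25) = √225 = 15.
cos θ = (u·v)/(|u||v|) = 0/15 = 0
Cosine distance = 1 - cos θ = 1 - 0 = 1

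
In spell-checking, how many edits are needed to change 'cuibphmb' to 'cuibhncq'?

Let D[i][j] be the edit distance between the first i characters of 'cuibphmb' and the first j characters of 'cuibhncq', with D[i][0] = i, D[0][j] = j, and D[i][j] = D[i-1][j-1] if the characters match, else 1 + min(D[i-1][j], D[i][j-1], D[i-1][j-1]). Filling the table (rows: prefixes of 'cuibphmb', columns: prefixes of 'cuibhncq'):
     ε  c  u  i  b  h  n  c  q
  ε  0  1  2  3  4  5  6  7  8
  c  1  0  1  2  3  4  5  6  7
  u  2  1  0  1  2  3  4  5  6
  i  3  2  1  0  1  2  3  4  5
  b  4  3  2  1  0  1  2  3  4
  p  5  4  3  2  1  1  2  3  4
  h  6  5  4  3  2  1  2  3  4
  m  7  6  5  4  3  2  2  3  4
  b  8  7  6  5  4  3  3  3  4
The bottom-right entry gives D[8][8] = 4, so no sequence of fewer than 4 edits works. Backtracking through the table gives one optimal edit sequence (4 edits):
  cuibphmb → cuibhhmb (sub p→h @5)
  cuibhhmb → cuibhnmb (sub h→n @6)
  cuibhnmb → cuibhncb (sub m→c @7)
  cuibhncb → cuibhncq (sub b→q @8)
Edit distance = 4.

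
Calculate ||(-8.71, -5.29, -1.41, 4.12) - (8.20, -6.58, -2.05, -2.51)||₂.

√(Σ(x_i - y_i)²) = √((-8.71 - 8.2)² + (-5.29 - (-6.58))² + (-1.41 - (-2.05))² + (4.12 - (-2.51))²)
= √((-16.91)² + 1.29² + 0.64² + 6.63²) = √(285.9481 + 1.6641 + 0.4096 + 43.9569) = √331.9787 ≈ 18.2203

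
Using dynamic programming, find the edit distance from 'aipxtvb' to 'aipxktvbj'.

Let D[i][j] be the edit distance between the first i characters of 'aipxtvb' and the first j characters of 'aipxktvbj', with D[i][0] = i, D[0][j] = j, and D[i][j] = D[i-1][j-1] if the characters match, else 1 + min(D[i-1][j], D[i][j-1], D[i-1][j-1]). Filling the table (rows: prefixes of 'aipxtvb', columns: prefixes of 'aipxktvbj'):
     ε  a  i  p  x  k  t  v  b  j
  ε  0  1  2  3  4  5  6  7  8  9
  a  1  0  1  2  3  4  5  6  7  8
  i  2  1  0  1  2  3  4  5  6  7
  p  3  2  1  0  1  2  3  4  5  6
  x  4  3  2  1  0  1  2  3  4  5
  t  5  4  3  2  1  1  1  2  3  4
  v  6  5  4  3  2  2  2  1  2  3
  b  7  6  5  4  3  3  3  2  1  2
The bottom-right entry gives D[7][9] = 2, so no sequence of fewer than 2 edits works. Backtracking through the table gives one optimal edit sequence (2 edits):
  aipxtvb → aipxktvb (ins k @5)
  aipxktvb → aipxktvbj (ins j @9)
Edit distance = 2.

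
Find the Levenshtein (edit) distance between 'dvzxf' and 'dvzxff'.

Let D[i][j] be the edit distance between the first i characters of 'dvzxf' and the first j characters of 'dvzxff', with D[i][0] = i, D[0][j] = j, and D[i][j] = D[i-1][j-1] if the characters match, else 1 + min(D[i-1][j], D[i][j-1], D[i-1][j-1]). Filling the table (rows: prefixes of 'dvzxf', columns: prefixes of 'dvzxff'):
     ε  d  v  z  x  f  f
  ε  0  1  2  3  4  5  6
  d  1  0  1  2  3  4  5
  v  2  1  0  1  2  3  4
  z  3  2  1  0  1  2  3
  x  4  3  2  1  0  1  2
  f  5  4  3  2  1  0  1
The bottom-right entry gives D[5][6] = 1, so no sequence of fewer than 1 edit works. Backtracking through the table gives one optimal edit sequence (1 edit):
  dvzxf → dvzxff (ins f @5)
Edit distance = 1.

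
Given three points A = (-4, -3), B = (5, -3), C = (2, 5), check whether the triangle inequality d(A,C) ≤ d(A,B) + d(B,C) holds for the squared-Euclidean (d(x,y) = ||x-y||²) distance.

d(A,B) = 9² + 0² = 81, d(B,C) = 3² + 8² = 73, d(A,C) = 6² + 8² = 100.
d(A,C) = 100 ≤ 81 + 73 = 154. Triangle inequality is satisfied.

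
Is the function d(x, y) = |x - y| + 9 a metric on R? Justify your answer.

No. d fails identity of indiscernibles (specifically d(x,x) = 0): d(-5, -5) = |-5 - (-5)| + 9 = 0 + 9 = 9 ≠ 0.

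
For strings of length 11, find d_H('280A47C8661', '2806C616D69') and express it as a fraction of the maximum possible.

Differing positions: 4, 5, 6, 7, 8, 9, 11. Hamming distance = 7. The maximum possible Hamming distance for length-11 strings is 11, so d_H/11 = 7/11 ≈ 0.6364.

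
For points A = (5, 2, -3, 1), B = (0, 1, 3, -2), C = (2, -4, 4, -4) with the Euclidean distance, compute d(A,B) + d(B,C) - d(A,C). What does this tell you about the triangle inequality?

d(A,B) = √(5² + 1² + 6² + 3²) = √71 ≈ 8.4261, d(B,C) = √(2² + 5² + 1² + 2²) = √34 ≈ 5.831, d(A,C) = √(3² + 6² + 7² + 5²) = √119 ≈ 10.9087.
d(A,B) + d(B,C) - d(A,C) = 8.4261 + 5.831 - 10.9087 = 14.2571 - 10.9087 = 3.3484 (to 4 decimal places). This is ≥ 0, so the triangle inequality holds for these points.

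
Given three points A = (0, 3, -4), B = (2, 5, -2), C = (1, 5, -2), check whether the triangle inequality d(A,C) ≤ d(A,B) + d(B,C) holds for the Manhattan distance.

d(A,B) = 2 + 2 + 2 = 6, d(B,C) = 1 + 0 + 0 = 1, d(A,C) = 1 + 2 + 2 = 5.
d(A,C) = 5 ≤ 6 + 1 = 7. Triangle inequality is satisfied.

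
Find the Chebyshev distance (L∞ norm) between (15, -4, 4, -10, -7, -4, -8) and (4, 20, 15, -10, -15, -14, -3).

max(|x_i - y_i|) = max(|15 - 4|, |-4 - 20|, |4 - 15|, |-10 - (-10)|, |-7 - (-15)|, |-4 - (-14)|, |-8 - (-3)|) = max(11, 24, 11, 0, 8, 10, 5) = 24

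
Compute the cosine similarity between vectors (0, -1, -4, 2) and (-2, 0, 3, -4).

With u = (0, -1, -4, 2), v = (-2, 0, 3, -4):
u·v = 0·(-2) + (-1)·0 + (-4)·3 + 2·(-4) = 0 + 0 + (-12) + (-8) = -20.
|u| = √(0² + (-1)² + (-4)² + 2²) = √21, |v| = √((-2)² + 0² + 3² + (-4)²) = √29, so |u||v| = √(21·29) = √609.
cos θ = (u·v)/(|u||v|) = -20/√609 ≈ -0.8104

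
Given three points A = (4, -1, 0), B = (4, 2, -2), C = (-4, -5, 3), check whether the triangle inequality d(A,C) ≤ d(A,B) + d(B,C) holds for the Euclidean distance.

d(A,B) = √(0² + 3² + 2²) = √13 ≈ 3.6056, d(B,C) = √(8² + 7² + 5²) = √138 ≈ 11.7473, d(A,C) = √(8² + 4² + 3²) = √89 ≈ 9.434.
d(A,C) ≈ 9.434 ≤ 3.6056 + 11.7473 = 15.3529. Triangle inequality is satisfied.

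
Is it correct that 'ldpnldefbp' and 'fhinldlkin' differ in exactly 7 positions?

Differing positions: 1, 2, 3, 7, 8, 9, 10. Hamming distance = 7, so the claim is true.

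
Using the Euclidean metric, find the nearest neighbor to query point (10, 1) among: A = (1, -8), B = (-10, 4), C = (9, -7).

Distances: d(A) ≈ 12.7279, d(B) ≈ 20.2237, d(C) ≈ 8.0623. Nearest: C = (9, -7) with distance 8.0623.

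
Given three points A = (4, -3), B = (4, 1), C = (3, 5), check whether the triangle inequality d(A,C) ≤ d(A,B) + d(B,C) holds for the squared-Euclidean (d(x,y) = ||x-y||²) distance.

d(A,B) = 0² + 4² = 16, d(B,C) = 1² + 4² = 17, d(A,C) = 1² + 8² = 65.
d(A,C) = 65 > 16 + 17 = 33. Triangle inequality is VIOLATED. (Squared-Euclidean is not a metric — this is a counterexample.)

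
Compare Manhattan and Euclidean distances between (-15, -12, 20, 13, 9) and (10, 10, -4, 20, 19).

L1 = |-15 - 10| + |-12 - 10| + |20 - (-4)| + |13 - 20| + |9 - 19| = 25 + 22 + 24 + 7 + 10 = 88
L2 = √(25² + 22² + 24² + 7² + 10²) = √1834 ≈ 42.8252
L1 ≥ L2 always (equality iff movement is along one axis); L1 > L2 here.
Ratio L1/L2 = 88/√1834 ≈ 2.0549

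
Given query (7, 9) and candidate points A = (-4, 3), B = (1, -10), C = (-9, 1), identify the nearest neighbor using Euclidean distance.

Distances: d(A) ≈ 12.53, d(B) ≈ 19.9249, d(C) ≈ 17.8885. Nearest: A = (-4, 3) with distance 12.53.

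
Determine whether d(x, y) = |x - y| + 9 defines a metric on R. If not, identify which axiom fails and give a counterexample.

No. d fails identity of indiscernibles (specifically d(x,x) = 0): d(7, 7) = |7 - 7| + 9 = 0 + 9 = 9 ≠ 0.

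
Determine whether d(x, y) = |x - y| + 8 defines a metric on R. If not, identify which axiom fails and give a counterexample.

No. d fails identity of indiscernibles (specifically d(x,x) = 0): d(8, 8) = |8 - 8| + 8 = 0 + 8 = 8 ≠ 0.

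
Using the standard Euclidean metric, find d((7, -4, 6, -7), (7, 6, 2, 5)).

√(Σ(x_i - y_i)²) = √((7 - 7)² + (-4 - 6)² + (6 - 2)² + (-7 - 5)²)
= √(0² + (-10)² + 4² + (-12)²) = √(0 + 100 + 16 + 144) = √260 ≈ 16.1245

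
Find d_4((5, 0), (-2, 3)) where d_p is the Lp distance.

(Σ|x_i - y_i|^4)^(1/4) = (|5 - (-2)|^4 + |0 - 3|^4)^(1/4)
= (7^4 + 3^4)^(1/4) = (2401 + 81)^(1/4) = (2482)^(1/4) ≈ 7.0583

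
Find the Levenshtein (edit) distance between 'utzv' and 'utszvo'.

Let D[i][j] be the edit distance between the first i characters of 'utzv' and the first j characters of 'utszvo', with D[i][0] = i, D[0][j] = j, and D[i][j] = D[i-1][j-1] if the characters match, else 1 + min(D[i-1][j], D[i][j-1], D[i-1][j-1]). Filling the table (rows: prefixes of 'utzv', columns: prefixes of 'utszvo'):
     ε  u  t  s  z  v  o
  ε  0  1  2  3  4  5  6
  u  1  0  1  2  3  4  5
  t  2  1  0  1  2  3  4
  z  3  2  1  1  1  2  3
  v  4  3  2  2  2  1  2
The bottom-right entry gives D[4][6] = 2, so no sequence of fewer than 2 edits works. Backtracking through the table gives one optimal edit sequence (2 edits):
  utzv → utszv (ins s @3)
  utszv → utszvo (ins o @6)
Edit distance = 2.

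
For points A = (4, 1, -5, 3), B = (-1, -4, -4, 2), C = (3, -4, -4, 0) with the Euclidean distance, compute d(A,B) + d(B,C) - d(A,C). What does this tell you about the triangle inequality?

d(A,B) = √(5² + 5² + 1² + 1²) = √52 ≈ 7.2111, d(B,C) = √(4² + 0² + 0² + 2²) = √20 ≈ 4.4721, d(A,C) = √(1² + 5² + 1² + 3²) = √36 = 6.
d(A,B) + d(B,C) - d(A,C) = 7.2111 + 4.4721 - 6 = 11.6832 - 6 = 5.6832 (to 4 decimal places). This is ≥ 0, so the triangle inequality holds for these points.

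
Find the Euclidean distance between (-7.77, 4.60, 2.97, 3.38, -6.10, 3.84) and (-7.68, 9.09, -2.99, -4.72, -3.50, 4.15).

√(Σ(x_i - y_i)²) = √((-7.77 - (-7.68))² + (4.6 - 9.09)² + (2.97 - (-2.99))² + (3.38 - (-4.72))² + (-6.1 - (-3.5))² + (3.84 - 4.15)²)
= √((-0.09)² + (-4.49)² + 5.96² + 8.1² + (-2.6)² + (-0.31)²) = √(0.0081 + 20.1601 + 35.5216 + 65.61 + 6.76 + 0.0961) = √128.1559 ≈ 11.3206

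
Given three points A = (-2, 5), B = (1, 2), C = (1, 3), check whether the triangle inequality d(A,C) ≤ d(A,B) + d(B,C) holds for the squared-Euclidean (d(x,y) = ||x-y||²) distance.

d(A,B) = 3² + 3² = 18, d(B,C) = 0² + 1² = 1, d(A,C) = 3² + 2² = 13.
d(A,C) = 13 ≤ 18 + 1 = 19. Triangle inequality is satisfied.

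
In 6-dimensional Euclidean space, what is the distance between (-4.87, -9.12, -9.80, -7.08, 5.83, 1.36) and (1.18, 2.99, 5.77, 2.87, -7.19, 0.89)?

√(Σ(x_i - y_i)²) = √((-4.87 - 1.18)² + (-9.12 - 2.99)² + (-9.8 - 5.77)² + (-7.08 - 2.87)² + (5.83 - (-7.19))² + (1.36 - 0.89)²)
= √((-6.05)² + (-12.11)² + (-15.57)² + (-9.95)² + 13.02² + 0.47²) = √(36.6025 + 146.6521 + 242.4249 + 99.0025 + 169.5204 + 0.2209) = √694.4233 ≈ 26.3519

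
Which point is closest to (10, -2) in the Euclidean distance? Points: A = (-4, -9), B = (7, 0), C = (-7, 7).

Distances: d(A) ≈ 15.6525, d(B) ≈ 3.6056, d(C) ≈ 19.2354. Nearest: B = (7, 0) with distance 3.6056.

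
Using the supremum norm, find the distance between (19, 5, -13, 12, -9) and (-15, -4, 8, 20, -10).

max(|x_i - y_i|) = max(|19 - (-15)|, |5 - (-4)|, |-13 - 8|, |12 - 20|, |-9 - (-10)|) = max(34, 9, 21, 8, 1) = 34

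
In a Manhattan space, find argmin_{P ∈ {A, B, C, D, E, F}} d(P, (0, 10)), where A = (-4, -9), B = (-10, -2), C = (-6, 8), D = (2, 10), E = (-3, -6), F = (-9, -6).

Distances: d(A) = 23, d(B) = 22, d(C) = 8, d(D) = 2, d(E) = 19, d(F) = 25. Nearest: D = (2, 10) with distance 2.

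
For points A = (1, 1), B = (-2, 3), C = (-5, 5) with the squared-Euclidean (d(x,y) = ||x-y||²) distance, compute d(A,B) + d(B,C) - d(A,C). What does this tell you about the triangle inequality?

d(A,B) = 3² + 2² = 13, d(B,C) = 3² + 2² = 13, d(A,C) = 6² + 4² = 52.
d(A,B) + d(B,C) - d(A,C) = 13 + 13 - 52 = 26 - 52 = -26. This is < 0, so the triangle inequality FAILS for these points (squared-Euclidean is not a metric).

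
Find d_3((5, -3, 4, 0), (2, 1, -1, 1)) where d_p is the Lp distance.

(Σ|x_i - y_i|^3)^(1/3) = (|5 - 2|^3 + |-3 - 1|^3 + |4 - (-1)|^3 + |0 - 1|^3)^(1/3)
= (3^3 + 4^3 + 5^3 + 1^3)^(1/3) = (27 + 64 + 125 + 1)^(1/3) = (217)^(1/3) ≈ 6.0092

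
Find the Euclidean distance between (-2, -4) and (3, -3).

√(Σ(x_i - y_i)²) = √((-2 - 3)² + (-4 - (-3))²)
= √((-5)² + (-1)²) = √(25 + 1) = √26 ≈ 5.099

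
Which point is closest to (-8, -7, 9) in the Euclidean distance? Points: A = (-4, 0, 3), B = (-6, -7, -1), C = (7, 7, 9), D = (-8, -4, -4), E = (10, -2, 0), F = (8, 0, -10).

Distances: d(A) ≈ 10.0499, d(B) ≈ 10.198, d(C) ≈ 20.5183, d(D) ≈ 13.3417, d(E) ≈ 20.7364, d(F) ≈ 25.807. Nearest: A = (-4, 0, 3) with distance 10.0499.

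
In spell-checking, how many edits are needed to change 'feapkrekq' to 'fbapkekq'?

Let D[i][j] be the edit distance between the first i characters of 'feapkrekq' and the first j characters of 'fbapkekq', with D[i][0] = i, D[0][j] = j, and D[i][j] = D[i-1][j-1] if the characters match, else 1 + min(D[i-1][j], D[i][j-1], D[i-1][j-1]). Filling the table (rows: prefixes of 'feapkrekq', columns: prefixes of 'fbapkekq'):
     ε  f  b  a  p  k  e  k  q
  ε  0  1  2  3  4  5  6  7  8
  f  1  0  1  2  3  4  5  6  7
  e  2  1  1  2  3  4  4  5  6
  a  3  2  2  1  2  3  4  5  6
  p  4  3  3  2  1  2  3  4  5
  k  5  4  4  3  2  1  2  3  4
  r  6  5  5  4  3  2  2  3  4
  e  7  6  6  5  4  3  2  3  4
  k  8  7  7  6  5  4  3  2  3
  q  9  8  8  7  6  5  4  3  2
The bottom-right entry gives D[9][8] = 2, so no sequence of fewer than 2 edits works. Backtracking through the table gives one optimal edit sequence (2 edits):
  feapkrekq → fbapkrekq (sub e→b @2)
  fbapkrekq → fbapkekq (del r @6)
Edit distance = 2.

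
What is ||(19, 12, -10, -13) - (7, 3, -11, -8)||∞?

max(|x_i - y_i|) = max(|19 - 7|, |12 - 3|, |-10 - (-11)|, |-13 - (-8)|) = max(12, 9, 1, 5) = 12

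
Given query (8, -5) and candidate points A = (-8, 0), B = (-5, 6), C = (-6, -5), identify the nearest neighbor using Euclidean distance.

Distances: d(A) ≈ 16.7631, d(B) ≈ 17.0294, d(C) = 14. Nearest: C = (-6, -5) with distance 14.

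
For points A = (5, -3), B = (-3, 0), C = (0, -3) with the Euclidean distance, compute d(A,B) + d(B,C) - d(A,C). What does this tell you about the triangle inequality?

d(A,B) = √(8² + 3²) = √73 ≈ 8.544, d(B,C) = √(3² + 3²) = √18 ≈ 4.2426, d(A,C) = √(5² + 0²) = √25 = 5.
d(A,B) + d(B,C) - d(A,C) = 8.544 + 4.2426 - 5 = 12.7866 - 5 = 7.7866 (to 4 decimal places). This is ≥ 0, so the triangle inequality holds for these points.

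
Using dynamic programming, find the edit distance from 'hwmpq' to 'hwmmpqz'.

Let D[i][j] be the edit distance between the first i characters of 'hwmpq' and the first j characters of 'hwmmpqz', with D[i][0] = i, D[0][j] = j, and D[i][j] = D[i-1][j-1] if the characters match, else 1 + min(D[i-1][j], D[i][j-1], D[i-1][j-1]). Filling the table (rows: prefixes of 'hwmpq', columns: prefixes of 'hwmmpqz'):
     ε  h  w  m  m  p  q  z
  ε  0  1  2  3  4  5  6  7
  h  1  0  1  2  3  4  5  6
  w  2  1  0  1  2  3  4  5
  m  3  2  1  0  1  2  3  4
  p  4  3  2  1  1  1  2  3
  q  5  4  3  2  2  2  1  2
The bottom-right entry gives D[5][7] = 2, so no sequence of fewer than 2 edits works. Backtracking through the table gives one optimal edit sequence (2 edits):
  hwmpq → hwmmpq (ins m @3)
  hwmmpq → hwmmpqz (ins z @7)
Edit distance = 2.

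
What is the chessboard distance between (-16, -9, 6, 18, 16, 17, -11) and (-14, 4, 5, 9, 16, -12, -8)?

max(|x_i - y_i|) = max(|-16 - (-14)|, |-9 - 4|, |6 - 5|, |18 - 9|, |16 - 16|, |17 - (-12)|, |-11 - (-8)|) = max(2, 13, 1, 9, 0, 29, 3) = 29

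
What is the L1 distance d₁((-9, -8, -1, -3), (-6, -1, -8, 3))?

Σ|x_i - y_i| = |-9 - (-6)| + |-8 - (-1)| + |-1 - (-8)| + |-3 - 3| = 3 + 7 + 7 + 6 = 23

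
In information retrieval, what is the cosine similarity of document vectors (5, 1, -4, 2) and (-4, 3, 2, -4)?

With u = (5, 1, -4, 2), v = (-4, 3, 2, -4):
u·v = 5·(-4) + 1·3 + (-4)·2 + 2·(-4) = (-20) + 3 + (-8) + (-8) = -33.
|u| = √(5² + 1² + (-4)² + 2²) = √46, |v| = √((-4)² + 3² + 2² + (-4)²) = √45, so |u||v| = √(46·45) = √2070.
cos θ = (u·v)/(|u||v|) = -33/√2070 ≈ -0.7253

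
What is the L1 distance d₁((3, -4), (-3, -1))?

Σ|x_i - y_i| = |3 - (-3)| + |-4 - (-1)| = 6 + 3 = 9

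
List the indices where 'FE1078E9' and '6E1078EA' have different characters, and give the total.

Differing positions: 1, 8. Hamming distance = 2.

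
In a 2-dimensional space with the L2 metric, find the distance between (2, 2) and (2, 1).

(Σ|x_i - y_i|^2)^(1/2) = (|2 - 2|^2 + |2 - 1|^2)^(1/2)
= (0^2 + 1^2)^(1/2) = (0 + 1)^(1/2) = (1)^(1/2) = 1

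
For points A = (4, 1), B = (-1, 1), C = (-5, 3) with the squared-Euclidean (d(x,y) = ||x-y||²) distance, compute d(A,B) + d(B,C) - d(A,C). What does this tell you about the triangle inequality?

d(A,B) = 5² + 0² = 25, d(B,C) = 4² + 2² = 20, d(A,C) = 9² + 2² = 85.
d(A,B) + d(B,C) - d(A,C) = 25 + 20 - 85 = 45 - 85 = -40. This is < 0, so the triangle inequality FAILS for these points (squared-Euclidean is not a metric).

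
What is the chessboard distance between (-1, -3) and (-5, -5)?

max(|x_i - y_i|) = max(|-1 - (-5)|, |-3 - (-5)|) = max(4, 2) = 4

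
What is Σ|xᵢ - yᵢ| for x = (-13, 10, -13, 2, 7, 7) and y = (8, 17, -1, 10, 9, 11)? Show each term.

Σ|x_i - y_i| = |-13 - 8| + |10 - 17| + |-13 - (-1)| + |2 - 10| + |7 - 9| + |7 - 11| = 21 + 7 + 12 + 8 + 2 + 4 = 54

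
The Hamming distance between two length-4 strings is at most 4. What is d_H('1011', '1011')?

Differing positions: none. Hamming distance = 0. The maximum possible Hamming distance for length-4 strings is 4, so d_H/4 = 0/4 = 0.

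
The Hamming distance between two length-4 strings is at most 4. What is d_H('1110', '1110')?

Differing positions: none. Hamming distance = 0. The maximum possible Hamming distance for length-4 strings is 4, so d_H/4 = 0/4 = 0.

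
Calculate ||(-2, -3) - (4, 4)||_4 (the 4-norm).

(Σ|x_i - y_i|^4)^(1/4) = (|-2 - 4|^4 + |-3 - 4|^4)^(1/4)
= (6^4 + 7^4)^(1/4) = (1296 + 2401)^(1/4) = (3697)^(1/4) ≈ 7.7976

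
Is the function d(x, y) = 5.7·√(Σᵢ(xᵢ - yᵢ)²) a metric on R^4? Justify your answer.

Yes. The L2 (Euclidean) norm induces a metric on R^4, and multiplying a metric by a positive constant 5.7 > 0 preserves all four axioms: non-negativity (5.7·||x-y|| ≥ 0), identity (5.7·||x-y|| = 0 ⟺ ||x-y|| = 0 ⟺ x = y), symmetry (||x-y|| = ||y-x||), and the triangle inequality (5.7·||x-z|| ≤ 5.7·||x-y|| + 5.7·||y-z||). So d is a metric.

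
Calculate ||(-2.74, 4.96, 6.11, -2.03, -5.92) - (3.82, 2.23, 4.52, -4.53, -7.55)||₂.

√(Σ(x_i - y_i)²) = √((-2.74 - 3.82)² + (4.96 - 2.23)² + (6.11 - 4.52)² + (-2.03 - (-4.53))² + (-5.92 - (-7.55))²)
= √((-6.56)² + 2.73² + 1.59² + 2.5² + 1.63²) = √(43.0336 + 7.4529 + 2.5281 + 6.25 + 2.6569) = √61.9215 ≈ 7.869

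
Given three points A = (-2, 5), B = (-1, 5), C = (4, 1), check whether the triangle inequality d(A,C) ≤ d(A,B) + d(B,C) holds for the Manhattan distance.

d(A,B) = 1 + 0 = 1, d(B,C) = 5 + 4 = 9, d(A,C) = 6 + 4 = 10.
d(A,C) = 10 ≤ 1 + 9 = 10. Triangle inequality is satisfied.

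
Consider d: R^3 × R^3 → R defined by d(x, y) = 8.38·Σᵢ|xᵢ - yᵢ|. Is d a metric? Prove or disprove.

Yes. The L1 (Manhattan) norm induces a metric on R^3, and multiplying a metric by a positive constant 8.38 > 0 preserves all four axioms: non-negativity (8.38·||x-y|| ≥ 0), identity (8.38·||x-y|| = 0 ⟺ ||x-y|| = 0 ⟺ x = y), symmetry (||x-y|| = ||y-x||), and the triangle inequality (8.38·||x-z|| ≤ 8.38·||x-y|| + 8.38·||y-z||). So d is a metric.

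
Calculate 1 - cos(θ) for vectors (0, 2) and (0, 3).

With u = (0, 2), v = (0, 3):
u·v = 0·0 + 2·3 = 0 + 6 = 6.
|u| = √(0² + 2²) = √4, |v| = √(0² + 3²) = √9, so |u||v| = √(4·9) = √36 = 6.
cos θ = (u·v)/(|u||v|) = 6/6 = 1
Cosine distance = 1 - cos θ = 1 - 1 = 0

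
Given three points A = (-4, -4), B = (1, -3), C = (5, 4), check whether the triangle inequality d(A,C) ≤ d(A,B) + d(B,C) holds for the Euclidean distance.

d(A,B) = √(5² + 1²) = √26 ≈ 5.099, d(B,C) = √(4² + 7²) = √65 ≈ 8.0623, d(A,C) = √(9² + 8²) = √145 ≈ 12.0416.
d(A,C) ≈ 12.0416 ≤ 5.099 + 8.0623 = 13.1613. Triangle inequality is satisfied.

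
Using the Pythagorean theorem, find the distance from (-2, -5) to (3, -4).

√(Σ(x_i - y_i)²) = √((-2 - 3)² + (-5 - (-4))²)
= √((-5)² + (-1)²) = √(25 + 1) = √26 ≈ 5.099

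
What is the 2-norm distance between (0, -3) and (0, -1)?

(Σ|x_i - y_i|^2)^(1/2) = (|0 - 0|^2 + |-3 - (-1)|^2)^(1/2)
= (0^2 + 2^2)^(1/2) = (0 + 4)^(1/2) = (4)^(1/2) = 2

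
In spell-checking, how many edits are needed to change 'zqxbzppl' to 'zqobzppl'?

Let D[i][j] be the edit distance between the first i characters of 'zqxbzppl' and the first j characters of 'zqobzppl', with D[i][0] = i, D[0][j] = j, and D[i][j] = D[i-1][j-1] if the characters match, else 1 + min(D[i-1][j], D[i][j-1], D[i-1][j-1]). Filling the table (rows: prefixes of 'zqxbzppl', columns: prefixes of 'zqobzppl'):
     ε  z  q  o  b  z  p  p  l
  ε  0  1  2  3  4  5  6  7  8
  z  1  0  1  2  3  4  5  6  7
  q  2  1  0  1  2  3  4  5  6
  x  3  2  1  1  2  3  4  5  6
  b  4  3  2  2  1  2  3  4  5
  z  5  4  3  3  2  1  2  3  4
  p  6  5  4  4  3  2  1  2  3
  p  7  6  5  5  4  3  2  1  2
  l  8  7  6  6  5  4  3  2  1
The bottom-right entry gives D[8][8] = 1, so no sequence of fewer than 1 edit works. Backtracking through the table gives one optimal edit sequence (1 edit):
  zqxbzppl → zqobzppl (sub x→o @3)
Edit distance = 1.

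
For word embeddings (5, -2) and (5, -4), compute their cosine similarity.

With u = (5, -2), v = (5, -4):
u·v = 5·5 + (-2)·(-4) = 25 + 8 = 33.
|u| = √(5² + (-2)²) = √29, |v| = √(5² + (-4)²) = √41, so |u||v| = √(29·41) = √1189.
cos θ = (u·v)/(|u||v|) = 33/√1189 ≈ 0.957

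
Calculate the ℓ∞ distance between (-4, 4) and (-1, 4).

max(|x_i - y_i|) = max(|-4 - (-1)|, |4 - 4|) = max(3, 0) = 3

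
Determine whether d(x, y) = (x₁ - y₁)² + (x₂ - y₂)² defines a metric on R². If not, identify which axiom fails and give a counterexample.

No. The squared Euclidean distance fails the triangle inequality. Counterexample: x = (0, 0), y = (2, 1), z = (4, 2). d(x,z) = 4² + 2² = 20, but d(x,y) + d(y,z) = (2² + 1²) + (2² + 1²) = 5 + 5 = 10. Since 20 > 10, the triangle inequality is violated. (Note: √d, the ordinary Euclidean distance, IS a metric.)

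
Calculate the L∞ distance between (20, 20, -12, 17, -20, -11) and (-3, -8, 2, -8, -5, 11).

max(|x_i - y_i|) = max(|20 - (-3)|, |20 - (-8)|, |-12 - 2|, |17 - (-8)|, |-20 - (-5)|, |-11 - 11|) = max(23, 28, 14, 25, 15, 22) = 28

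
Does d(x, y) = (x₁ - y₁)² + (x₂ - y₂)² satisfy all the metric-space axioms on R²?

No. The squared Euclidean distance fails the triangle inequality. Counterexample: x = (0, 0), y = (2, 2), z = (4, 4). d(x,z) = 4² + 4² = 32, but d(x,y) + d(y,z) = (2² + 2²) + (2² + 2²) = 8 + 8 = 16. Since 32 > 16, the triangle inequality is violated. (Note: √d, the ordinary Euclidean distance, IS a metric.)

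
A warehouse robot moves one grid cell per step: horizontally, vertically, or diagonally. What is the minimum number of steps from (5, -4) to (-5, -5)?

max(|x_i - y_i|) = max(|5 - (-5)|, |-4 - (-5)|) = max(10, 1) = 10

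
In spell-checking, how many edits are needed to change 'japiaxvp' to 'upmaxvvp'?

Let D[i][j] be the edit distance between the first i characters of 'japiaxvp' and the first j characters of 'upmaxvvp', with D[i][0] = i, D[0][j] = j, and D[i][j] = D[i-1][j-1] if the characters match, else 1 + min(D[i-1][j], D[i][j-1], D[i-1][j-1]). Filling the table (rows: prefixes of 'japiaxvp', columns: prefixes of 'upmaxvvp'):
     ε  u  p  m  a  x  v  v  p
  ε  0  1  2  3  4  5  6  7  8
  j  1  1  2  3  4  5  6  7  8
  a  2  2  2  3  3  4  5  6  7
  p  3  3  2  3  4  4  5  6  6
  i  4  4  3  3  4  5  5  6  7
  a  5  5  4  4  3  4  5  6  7
  x  6  6  5  5  4  3  4  5  6
  v  7  7  6  6  5  4  3  4  5
  p  8  8  7  7  6  5  4  4  4
The bottom-right entry gives D[8][8] = 4, so no sequence of fewer than 4 edits works. Backtracking through the table gives one optimal edit sequence (4 edits):
  japiaxvp → apiaxvp (del j @1)
  apiaxvp → upiaxvp (sub a→u @1)
  upiaxvp → upmaxvp (sub i→m @3)
  upmaxvp → upmaxvvp (ins v @6)
Edit distance = 4.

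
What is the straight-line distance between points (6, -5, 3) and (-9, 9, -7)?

√(Σ(x_i - y_i)²) = √((6 - (-9))² + (-5 - 9)² + (3 - (-7))²)
= √(15² + (-14)² + 10²) = √(225 + 196 + 100) = √521 ≈ 22.8254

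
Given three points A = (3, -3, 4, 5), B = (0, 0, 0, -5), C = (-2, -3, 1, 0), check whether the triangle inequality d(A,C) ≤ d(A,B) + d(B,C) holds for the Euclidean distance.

d(A,B) = √(3² + 3² + 4² + 10²) = √134 ≈ 11.5758, d(B,C) = √(2² + 3² + 1² + 5²) = √39 ≈ 6.245, d(A,C) = √(5² + 0² + 3² + 5²) = √59 ≈ 7.6811.
d(A,C) ≈ 7.6811 ≤ 11.5758 + 6.245 = 17.8208. Triangle inequality is satisfied.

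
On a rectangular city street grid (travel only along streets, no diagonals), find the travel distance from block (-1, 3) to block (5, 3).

Σ|x_i - y_i| = |-1 - 5| + |3 - 3| = 6 + 0 = 6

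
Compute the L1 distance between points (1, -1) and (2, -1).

Σ|x_i - y_i| = |1 - 2| + |-1 - (-1)| = 1 + 0 = 1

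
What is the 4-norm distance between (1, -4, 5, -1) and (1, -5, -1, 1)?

(Σ|x_i - y_i|^4)^(1/4) = (|1 - 1|^4 + |-4 - (-5)|^4 + |5 - (-1)|^4 + |-1 - 1|^4)^(1/4)
= (0^4 + 1^4 + 6^4 + 2^4)^(1/4) = (0 + 1 + 1296 + 16)^(1/4) = (1313)^(1/4) ≈ 6.0196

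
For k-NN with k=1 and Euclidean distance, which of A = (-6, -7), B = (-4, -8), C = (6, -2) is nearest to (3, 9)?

Distances: d(A) ≈ 18.3576, d(B) ≈ 18.3848, d(C) ≈ 11.4018. Nearest: C = (6, -2) with distance 11.4018.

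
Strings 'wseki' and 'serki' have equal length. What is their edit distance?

Let D[i][j] be the edit distance between the first i characters of 'wseki' and the first j characters of 'serki', with D[i][0] = i, D[0][j] = j, and D[i][j] = D[i-1][j-1] if the characters match, else 1 + min(D[i-1][j], D[i][j-1], D[i-1][j-1]). Filling the table (rows: prefixes of 'wseki', columns: prefixes of 'serki'):
     ε  s  e  r  k  i
  ε  0  1  2  3  4  5
  w  1  1  2  3  4  5
  s  2  1  2  3  4  5
  e  3  2  1  2  3  4
  k  4  3  2  2  2  3
  i  5  4  3  3  3  2
The bottom-right entry gives D[5][5] = 2, so no sequence of fewer than 2 edits works. Backtracking through the table gives one optimal edit sequence (2 edits):
  wseki → seki (del w @1)
  seki → serki (ins r @3)
Edit distance = 2.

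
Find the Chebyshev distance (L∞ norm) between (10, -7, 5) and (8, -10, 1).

max(|x_i - y_i|) = max(|10 - 8|, |-7 - (-10)|, |5 - 1|) = max(2, 3, 4) = 4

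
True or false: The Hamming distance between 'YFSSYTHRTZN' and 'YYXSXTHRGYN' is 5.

Differing positions: 2, 3, 5, 9, 10. Hamming distance = 5, so the claim is true.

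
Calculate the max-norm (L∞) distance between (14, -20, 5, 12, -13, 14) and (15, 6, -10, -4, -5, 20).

max(|x_i - y_i|) = max(|14 - 15|, |-20 - 6|, |5 - (-10)|, |12 - (-4)|, |-13 - (-5)|, |14 - 20|) = max(1, 26, 15, 16, 8, 6) = 26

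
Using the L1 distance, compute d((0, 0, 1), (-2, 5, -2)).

Σ|x_i - y_i| = |0 - (-2)| + |0 - 5| + |1 - (-2)| = 2 + 5 + 3 = 10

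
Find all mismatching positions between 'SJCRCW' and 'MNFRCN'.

Differing positions: 1, 2, 3, 6. Hamming distance = 4.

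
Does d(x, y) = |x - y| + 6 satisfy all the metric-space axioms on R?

No. d fails identity of indiscernibles (specifically d(x,x) = 0): d(-8, -8) = |-8 - (-8)| + 6 = 0 + 6 = 6 ≠ 0.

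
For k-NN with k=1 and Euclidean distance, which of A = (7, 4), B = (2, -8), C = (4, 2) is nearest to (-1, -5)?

Distances: d(A) ≈ 12.0416, d(B) ≈ 4.2426, d(C) ≈ 8.6023. Nearest: B = (2, -8) with distance 4.2426.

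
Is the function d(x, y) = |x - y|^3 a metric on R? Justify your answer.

No. d(x,y) = |x-y|^3 fails the triangle inequality since p = 3 > 1. Counterexample: x = -3, y = -1, z = 5. d(x,z) = |-3 - 5|^3 = 8^3 = 512, but d(x,y) + d(y,z) = 2^3 + 6^3 = 8 + 216 = 224. Since 512 > 224, the triangle inequality is violated.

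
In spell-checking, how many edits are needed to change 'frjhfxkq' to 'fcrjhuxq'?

Let D[i][j] be the edit distance between the first i characters of 'frjhfxkq' and the first j characters of 'fcrjhuxq', with D[i][0] = i, D[0][j] = j, and D[i][j] = D[i-1][j-1] if the characters match, else 1 + min(D[i-1][j], D[i][j-1], D[i-1][j-1]). Filling the table (rows: prefixes of 'frjhfxkq', columns: prefixes of 'fcrjhuxq'):
     ε  f  c  r  j  h  u  x  q
  ε  0  1  2  3  4  5  6  7  8
  f  1  0  1  2  3  4  5  6  7
  r  2  1  1  1  2  3  4  5  6
  j  3  2  2  2  1  2  3  4  5
  h  4  3  3  3  2  1  2  3  4
  f  5  4  4  4  3  2  2  3  4
  x  6  5  5  5  4  3  3  2  3
  k  7  6  6  6  5  4  4  3  3
  q  8  7  7  7  6  5  5  4  3
The bottom-right entry gives D[8][8] = 3, so no sequence of fewer than 3 edits works. Backtracking through the table gives one optimal edit sequence (3 edits):
  frjhfxkq → fcrjhfxkq (ins c @2)
  fcrjhfxkq → fcrjhuxkq (sub f→u @6)
  fcrjhuxkq → fcrjhuxq (del k @8)
Edit distance = 3.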